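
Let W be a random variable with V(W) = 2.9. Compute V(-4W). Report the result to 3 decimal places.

V(-4W) = (-4)²·V(W) = 16·2.9 = 46.4

46.400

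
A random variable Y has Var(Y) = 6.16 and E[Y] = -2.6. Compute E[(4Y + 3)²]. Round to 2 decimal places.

E[4Y + 3] = 4·-2.6 + 3 = -7.4
Var(4Y + 3) = (4)²·6.16 = 98.56
E[(4Y + 3)²] = Var((4Y + 3)) + (E[(4Y + 3)])² = 98.56 + (-7.4)² = 153.32

153.32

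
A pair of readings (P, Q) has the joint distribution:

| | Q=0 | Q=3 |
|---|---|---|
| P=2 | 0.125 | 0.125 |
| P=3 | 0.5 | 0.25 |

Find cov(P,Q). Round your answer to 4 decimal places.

-0.0938

E[P] = 2.75,  E[Q] = 1.125
E[PQ] = 3
cov(P,Q) = E[PQ] − E[P]E[Q] = 3 − (2.75)(1.125) = -0.09375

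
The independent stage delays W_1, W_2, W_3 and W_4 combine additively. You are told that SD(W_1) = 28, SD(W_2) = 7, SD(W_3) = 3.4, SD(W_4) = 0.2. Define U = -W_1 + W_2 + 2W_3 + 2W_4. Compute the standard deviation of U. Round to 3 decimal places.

29.655

V(W_1) = 784, V(W_2) = 49, V(W_3) = 11.56, V(W_4) = 0.04
By independence, V(U) = (-1)²V(W_1) + (1)²V(W_2) + (2)²V(W_3) + (2)²V(W_4)
= (-1)²·784 + (1)²·49 + (2)²·11.56 + (2)²·0.04 = 879.4
SD(U) = √879.4 ≈ 29.655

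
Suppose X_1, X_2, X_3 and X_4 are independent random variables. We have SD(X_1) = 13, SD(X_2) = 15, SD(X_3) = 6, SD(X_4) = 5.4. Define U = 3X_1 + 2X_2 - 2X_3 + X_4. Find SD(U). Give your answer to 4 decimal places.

50.9329

Var(X_1) = 169, Var(X_2) = 225, Var(X_3) = 36, Var(X_4) = 29.16
By independence, Var(U) = (3)²Var(X_1) + (2)²Var(X_2) + (-2)²Var(X_3) + (1)²Var(X_4)
= (3)²·169 + (2)²·225 + (-2)²·36 + (1)²·29.16 = 2594.16
SD(U) = √2594.16 ≈ 50.9329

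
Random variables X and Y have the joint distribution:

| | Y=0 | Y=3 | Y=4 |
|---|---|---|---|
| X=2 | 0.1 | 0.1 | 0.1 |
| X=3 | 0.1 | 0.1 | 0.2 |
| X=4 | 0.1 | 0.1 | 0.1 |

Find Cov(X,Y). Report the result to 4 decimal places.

0.0000

E[X] = 3,  E[Y] = 2.5
E[XY] = 7.5
Cov(X,Y) = E[XY] − E[X]E[Y] = 7.5 − (3)(2.5) = 0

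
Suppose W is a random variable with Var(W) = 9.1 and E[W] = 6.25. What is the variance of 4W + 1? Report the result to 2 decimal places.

Var(4W + 1) = (4)²·Var(W) = 16·9.1 = 145.6

145.60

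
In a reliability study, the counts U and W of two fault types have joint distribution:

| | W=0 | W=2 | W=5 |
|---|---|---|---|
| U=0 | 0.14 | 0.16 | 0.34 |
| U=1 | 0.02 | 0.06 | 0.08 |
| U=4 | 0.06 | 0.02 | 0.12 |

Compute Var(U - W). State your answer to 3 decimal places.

6.732

E[U] = 0.96,  E[W] = 3.18,  E[UW] = 3.08
Var(U) = 3.36 − (0.96)² = 2.4384;  Var(W) = 14.46 − (3.18)² = 4.3476
cov(U,W) = 3.08 − (0.96)(3.18) = 0.0272
Var(U - W) = (1)²·2.4384 + (-1)²·4.3476 + 2·(1)·(-1)·0.0272 = 6.7316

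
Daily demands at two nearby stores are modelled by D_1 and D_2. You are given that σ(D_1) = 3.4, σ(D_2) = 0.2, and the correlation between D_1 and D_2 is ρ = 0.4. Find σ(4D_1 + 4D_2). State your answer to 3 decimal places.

var(D_1) = (3.4)² = 11.56;  var(D_2) = (0.2)² = 0.04
Cov(D_1,D_2) = ρ·σ(D_1)·σ(D_2) = 0.4·3.4·0.2 = 0.272
var(4D_1 + 4D_2) = (4)²·var(D_1) + (4)²·var(D_2) + 2·(4)·(4)·Cov(D_1,D_2)
= 16·11.56 + 16·0.04 + 32·0.272 = 194.304
σ(4D_1 + 4D_2) = √194.304 ≈ 13.939

13.939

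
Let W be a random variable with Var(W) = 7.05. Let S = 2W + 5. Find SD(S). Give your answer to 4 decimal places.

5.3104

Var(2W + 5) = (2)²·7.05 = 28.2
SD(S) = √28.2 ≈ 5.3104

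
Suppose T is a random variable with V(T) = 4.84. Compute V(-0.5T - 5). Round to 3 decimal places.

V(-0.5T - 5) = (-0.5)²·V(T) = 0.25·4.84 = 1.21

1.210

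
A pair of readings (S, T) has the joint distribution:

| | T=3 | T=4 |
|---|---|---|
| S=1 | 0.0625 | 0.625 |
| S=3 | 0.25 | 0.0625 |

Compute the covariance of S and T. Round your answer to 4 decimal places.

-0.3047

E[S] = 1.625,  E[T] = 3.6875
E[ST] = 5.6875
cov(S,T) = E[ST] − E[S]E[T] = 5.6875 − (1.625)(3.6875) = -0.3046875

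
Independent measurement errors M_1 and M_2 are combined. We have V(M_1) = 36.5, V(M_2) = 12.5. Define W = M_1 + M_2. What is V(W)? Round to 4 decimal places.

49.0000

By independence, V(W) = (1)²V(M_1) + (1)²V(M_2)
= (1)²·36.5 + (1)²·12.5 = 49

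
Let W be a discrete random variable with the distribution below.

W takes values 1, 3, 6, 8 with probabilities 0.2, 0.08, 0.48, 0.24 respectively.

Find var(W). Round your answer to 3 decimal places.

6.102

E[W] = (1)(0.2) + (3)(0.08) + (6)(0.48) + (8)(0.24) = 5.24
E[W²] = (1)²(0.2) + (3)²(0.08) + (6)²(0.48) + (8)²(0.24) = 33.56
var(W) = E[W²] − (E[W])² = 33.56 − (5.24)² = 6.1024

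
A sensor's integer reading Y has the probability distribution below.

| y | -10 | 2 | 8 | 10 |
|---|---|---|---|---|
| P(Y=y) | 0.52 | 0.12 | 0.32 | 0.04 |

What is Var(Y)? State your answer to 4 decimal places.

E[Y] = (-10)(0.52) + (2)(0.12) + (8)(0.32) + (10)(0.04) = -2
E[Y²] = (-10)²(0.52) + (2)²(0.12) + (8)²(0.32) + (10)²(0.04) = 76.96
Var(Y) = E[Y²] − (E[Y])² = 76.96 − (-2)² = 72.96

72.9600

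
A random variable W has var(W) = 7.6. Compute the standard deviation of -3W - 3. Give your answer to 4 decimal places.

8.2704

var(-3W - 3) = (-3)²·7.6 = 68.4
σ(-3W - 3) = √68.4 ≈ 8.2704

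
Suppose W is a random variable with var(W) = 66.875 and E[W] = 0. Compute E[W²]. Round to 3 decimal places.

66.875

E[W²] = var(W) + (E[W])² = 66.875 + (0)² = 66.875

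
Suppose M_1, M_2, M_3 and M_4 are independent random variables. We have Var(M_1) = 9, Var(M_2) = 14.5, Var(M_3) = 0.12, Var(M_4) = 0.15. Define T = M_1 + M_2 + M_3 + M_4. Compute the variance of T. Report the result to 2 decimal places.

By independence, Var(T) = (1)²Var(M_1) + (1)²Var(M_2) + (1)²Var(M_3) + (1)²Var(M_4)
= (1)²·9 + (1)²·14.5 + (1)²·0.12 + (1)²·0.15 = 23.77

23.77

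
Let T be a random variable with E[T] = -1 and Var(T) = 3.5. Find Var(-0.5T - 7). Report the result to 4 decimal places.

Var(-0.5T - 7) = (-0.5)²·Var(T) = 0.25·3.5 = 0.875

0.8750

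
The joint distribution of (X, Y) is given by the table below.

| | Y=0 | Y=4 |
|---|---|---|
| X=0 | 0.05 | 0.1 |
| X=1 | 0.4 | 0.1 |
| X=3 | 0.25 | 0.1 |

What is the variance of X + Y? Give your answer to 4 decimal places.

E[X] = 1.55,  E[Y] = 1.2,  E[XY] = 1.6
Var(X) = 3.65 − (1.55)² = 1.2475;  Var(Y) = 4.8 − (1.2)² = 3.36
Cov(X,Y) = 1.6 − (1.55)(1.2) = -0.26
Var(X + Y) = (1)²·1.2475 + (1)²·3.36 + 2·(1)·(1)·-0.26 = 4.0875

4.0875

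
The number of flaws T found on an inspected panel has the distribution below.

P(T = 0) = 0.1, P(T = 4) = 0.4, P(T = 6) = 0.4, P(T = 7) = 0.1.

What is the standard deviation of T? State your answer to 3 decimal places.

1.900

E[T] = (0)(0.1) + (4)(0.4) + (6)(0.4) + (7)(0.1) = 4.7
E[T²] = (0)²(0.1) + (4)²(0.4) + (6)²(0.4) + (7)²(0.1) = 25.7
V(T) = E[T²] − (E[T])² = 25.7 − (4.7)² = 3.61
SD(T) = √3.61 ≈ 1.900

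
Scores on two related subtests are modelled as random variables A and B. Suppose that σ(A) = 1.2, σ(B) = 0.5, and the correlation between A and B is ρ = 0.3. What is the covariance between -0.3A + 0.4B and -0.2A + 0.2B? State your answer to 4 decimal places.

0.0812

V(A) = (1.2)² = 1.44;  V(B) = (0.5)² = 0.25
Cov(A,B) = ρ·σ(A)·σ(B) = 0.3·1.2·0.5 = 0.18
Cov(-0.3A + 0.4B, -0.2A + 0.2B) = (-0.3)(-0.2)V(A) + (0.4)(0.2)V(B) + [(-0.3)(0.2) + (0.4)(-0.2)]Cov(A,B)
= 0.06·1.44 + 0.08·0.25 + -0.14·0.18 = 0.0812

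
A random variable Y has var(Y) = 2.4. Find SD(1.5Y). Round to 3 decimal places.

2.324

var(1.5Y) = (1.5)²·2.4 = 5.4
SD(1.5Y) = √5.4 ≈ 2.324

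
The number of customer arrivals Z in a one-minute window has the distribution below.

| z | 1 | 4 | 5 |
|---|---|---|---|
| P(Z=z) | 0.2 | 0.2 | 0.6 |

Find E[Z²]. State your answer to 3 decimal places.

18.400

E[Z²] = (1)²(0.2) + (4)²(0.2) + (5)²(0.6) = 18.4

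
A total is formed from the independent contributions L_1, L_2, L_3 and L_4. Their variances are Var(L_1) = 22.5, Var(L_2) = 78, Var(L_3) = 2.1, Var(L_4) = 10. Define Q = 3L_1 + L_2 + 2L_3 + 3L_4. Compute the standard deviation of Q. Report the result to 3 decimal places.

By independence, Var(Q) = (3)²Var(L_1) + (1)²Var(L_2) + (2)²Var(L_3) + (3)²Var(L_4)
= (3)²·22.5 + (1)²·78 + (2)²·2.1 + (3)²·10 = 378.9
σ(Q) = √378.9 ≈ 19.465

19.465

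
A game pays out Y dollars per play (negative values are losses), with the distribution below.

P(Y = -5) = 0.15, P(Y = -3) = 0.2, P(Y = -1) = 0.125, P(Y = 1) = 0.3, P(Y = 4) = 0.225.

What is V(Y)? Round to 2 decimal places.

9.50

E[Y] = (-5)(0.15) + (-3)(0.2) + (-1)(0.125) + (1)(0.3) + (4)(0.225) = -0.275
E[Y²] = (-5)²(0.15) + (-3)²(0.2) + (-1)²(0.125) + (1)²(0.3) + (4)²(0.225) = 9.575
V(Y) = E[Y²] − (E[Y])² = 9.575 − (-0.275)² = 9.499375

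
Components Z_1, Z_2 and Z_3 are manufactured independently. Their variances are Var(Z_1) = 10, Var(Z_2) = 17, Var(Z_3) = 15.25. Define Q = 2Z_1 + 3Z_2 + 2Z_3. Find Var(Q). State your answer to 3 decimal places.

By independence, Var(Q) = (2)²Var(Z_1) + (3)²Var(Z_2) + (2)²Var(Z_3)
= (2)²·10 + (3)²·17 + (2)²·15.25 = 254

254.000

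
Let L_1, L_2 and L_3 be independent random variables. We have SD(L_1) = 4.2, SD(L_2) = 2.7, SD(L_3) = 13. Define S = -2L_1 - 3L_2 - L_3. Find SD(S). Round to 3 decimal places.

var(L_1) = 17.64, var(L_2) = 7.29, var(L_3) = 169
By independence, var(S) = (-2)²var(L_1) + (-3)²var(L_2) + (-1)²var(L_3)
= (-2)²·17.64 + (-3)²·7.29 + (-1)²·169 = 305.17
SD(S) = √305.17 ≈ 17.469

17.469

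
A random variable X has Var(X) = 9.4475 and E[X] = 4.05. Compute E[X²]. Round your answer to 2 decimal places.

25.85

E[X²] = Var(X) + (E[X])² = 9.4475 + (4.05)² = 25.85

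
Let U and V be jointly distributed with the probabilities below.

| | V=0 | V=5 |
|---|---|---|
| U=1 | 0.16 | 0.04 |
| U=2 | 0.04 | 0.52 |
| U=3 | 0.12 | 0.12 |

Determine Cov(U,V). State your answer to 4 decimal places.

0.2640

E[U] = 2.04,  E[V] = 3.4
E[UV] = 7.2
Cov(U,V) = E[UV] − E[U]E[V] = 7.2 − (2.04)(3.4) = 0.264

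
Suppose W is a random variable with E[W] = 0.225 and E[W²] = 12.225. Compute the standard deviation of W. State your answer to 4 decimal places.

3.4892

Var(W) = 12.225 − (0.225)² = 12.174375
sd(W) = √12.174375 ≈ 3.4892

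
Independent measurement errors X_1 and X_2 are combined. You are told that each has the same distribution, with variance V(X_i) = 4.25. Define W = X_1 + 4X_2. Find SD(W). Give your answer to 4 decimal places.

8.5000

By independence, V(W) = (1)²V(X_1) + (4)²V(X_2)
= (1)²·4.25 + (4)²·4.25 = 72.25
SD(W) = √72.25 ≈ 8.5000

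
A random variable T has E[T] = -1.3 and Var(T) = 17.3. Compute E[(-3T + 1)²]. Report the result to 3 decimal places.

179.710

E[-3T + 1] = -3·-1.3 + 1 = 4.9
Var(-3T + 1) = (-3)²·17.3 = 155.7
E[(-3T + 1)²] = Var((-3T + 1)) + (E[(-3T + 1)])² = 155.7 + (4.9)² = 179.71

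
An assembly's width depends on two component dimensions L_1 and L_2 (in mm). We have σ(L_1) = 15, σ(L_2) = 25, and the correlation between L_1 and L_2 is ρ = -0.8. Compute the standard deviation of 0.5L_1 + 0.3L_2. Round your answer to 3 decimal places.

Var(L_1) = (15)² = 225;  Var(L_2) = (25)² = 625
cov(L_1,L_2) = ρ·σ(L_1)·σ(L_2) = -0.8·15·25 = -300
Var(0.5L_1 + 0.3L_2) = (0.5)²·Var(L_1) + (0.3)²·Var(L_2) + 2·(0.5)·(0.3)·cov(L_1,L_2)
= 0.25·225 + 0.09·625 + 0.3·-300 = 22.5
σ(0.5L_1 + 0.3L_2) = √22.5 ≈ 4.743

4.743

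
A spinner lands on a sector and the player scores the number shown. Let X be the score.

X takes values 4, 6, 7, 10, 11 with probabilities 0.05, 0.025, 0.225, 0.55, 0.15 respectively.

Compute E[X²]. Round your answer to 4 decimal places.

85.8750

E[X²] = (4)²(0.05) + (6)²(0.025) + (7)²(0.225) + (10)²(0.55) + (11)²(0.15) = 85.875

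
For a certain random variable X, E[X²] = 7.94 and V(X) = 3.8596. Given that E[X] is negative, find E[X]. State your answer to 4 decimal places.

-2.0200

(E[X])² = E[X²] − V(X) = 7.94 − 3.8596 = 4.0804
E[X] = −√4.0804 = -2.02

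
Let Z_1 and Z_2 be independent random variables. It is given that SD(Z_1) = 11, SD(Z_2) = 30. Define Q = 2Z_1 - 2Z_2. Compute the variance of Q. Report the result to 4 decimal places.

4084.0000

Var(Z_1) = 121, Var(Z_2) = 900
By independence, Var(Q) = (2)²Var(Z_1) + (-2)²Var(Z_2)
= (2)²·121 + (-2)²·900 = 4084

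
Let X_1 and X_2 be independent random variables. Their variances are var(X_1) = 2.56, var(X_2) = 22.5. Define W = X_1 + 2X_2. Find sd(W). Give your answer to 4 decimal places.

9.6208

By independence, var(W) = (1)²var(X_1) + (2)²var(X_2)
= (1)²·2.56 + (2)²·22.5 = 92.56
sd(W) = √92.56 ≈ 9.6208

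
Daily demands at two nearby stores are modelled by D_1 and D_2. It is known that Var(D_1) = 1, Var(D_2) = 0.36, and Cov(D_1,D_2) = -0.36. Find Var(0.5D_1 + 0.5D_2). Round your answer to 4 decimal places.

Var(0.5D_1 + 0.5D_2) = (0.5)²·Var(D_1) + (0.5)²·Var(D_2) + 2·(0.5)·(0.5)·Cov(D_1,D_2)
= 0.25·1 + 0.25·0.36 + 0.5·-0.36 = 0.16

0.1600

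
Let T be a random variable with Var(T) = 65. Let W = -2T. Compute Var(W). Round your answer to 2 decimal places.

260.00

Var(-2T) = (-2)²·Var(T) = 4·65 = 260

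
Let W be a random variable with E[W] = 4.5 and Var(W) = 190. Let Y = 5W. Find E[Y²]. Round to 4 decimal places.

5256.2500

E[5W] = 5·4.5 = 22.5
Var(5W) = (5)²·190 = 4750
E[Y²] = Var(Y) + (E[Y])² = 4750 + (22.5)² = 5256.25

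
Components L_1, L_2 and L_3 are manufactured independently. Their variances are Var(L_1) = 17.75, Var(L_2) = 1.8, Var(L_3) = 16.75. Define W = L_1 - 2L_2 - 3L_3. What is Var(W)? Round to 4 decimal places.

By independence, Var(W) = (1)²Var(L_1) + (-2)²Var(L_2) + (-3)²Var(L_3)
= (1)²·17.75 + (-2)²·1.8 + (-3)²·16.75 = 175.7

175.7000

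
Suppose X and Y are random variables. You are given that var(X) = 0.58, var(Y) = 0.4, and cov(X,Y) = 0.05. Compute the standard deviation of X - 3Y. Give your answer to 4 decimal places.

var(X - 3Y) = (1)²·var(X) + (-3)²·var(Y) + 2·(1)·(-3)·cov(X,Y)
= 1·0.58 + 9·0.4 + -6·0.05 = 3.88
sd(X - 3Y) = √3.88 ≈ 1.9698

1.9698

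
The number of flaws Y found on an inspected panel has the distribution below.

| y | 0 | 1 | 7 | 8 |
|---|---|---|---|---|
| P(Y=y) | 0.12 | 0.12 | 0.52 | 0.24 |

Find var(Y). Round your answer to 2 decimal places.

E[Y] = (0)(0.12) + (1)(0.12) + (7)(0.52) + (8)(0.24) = 5.68
E[Y²] = (0)²(0.12) + (1)²(0.12) + (7)²(0.52) + (8)²(0.24) = 40.96
var(Y) = E[Y²] − (E[Y])² = 40.96 − (5.68)² = 8.6976

8.70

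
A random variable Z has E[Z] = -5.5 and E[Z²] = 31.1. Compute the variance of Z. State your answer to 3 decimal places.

0.850

Var(Z) = 31.1 − (-5.5)² = 0.85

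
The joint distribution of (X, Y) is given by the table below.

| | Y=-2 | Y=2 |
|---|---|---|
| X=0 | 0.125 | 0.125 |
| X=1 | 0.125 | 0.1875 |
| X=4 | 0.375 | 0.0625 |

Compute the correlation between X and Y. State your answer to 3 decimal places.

E[X] = 2.0625,  E[Y] = -0.5
E[XY] = -2.375
Cov(X,Y) = E[XY] − E[X]E[Y] = -2.375 − (2.0625)(-0.5) = -1.34375
Var(X) = 3.05859375,  Var(Y) = 3.75
ρ = -1.34375 / √(3.05859375·3.75) ≈ -0.397

-0.397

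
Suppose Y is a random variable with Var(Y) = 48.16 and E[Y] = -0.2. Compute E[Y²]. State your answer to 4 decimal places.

E[Y²] = Var(Y) + (E[Y])² = 48.16 + (-0.2)² = 48.2

48.2000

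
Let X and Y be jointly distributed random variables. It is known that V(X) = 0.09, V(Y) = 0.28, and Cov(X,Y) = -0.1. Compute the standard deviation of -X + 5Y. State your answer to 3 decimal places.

V(-X + 5Y) = (-1)²·V(X) + (5)²·V(Y) + 2·(-1)·(5)·Cov(X,Y)
= 1·0.09 + 25·0.28 + -10·-0.1 = 8.09
SD(-X + 5Y) = √8.09 ≈ 2.844

2.844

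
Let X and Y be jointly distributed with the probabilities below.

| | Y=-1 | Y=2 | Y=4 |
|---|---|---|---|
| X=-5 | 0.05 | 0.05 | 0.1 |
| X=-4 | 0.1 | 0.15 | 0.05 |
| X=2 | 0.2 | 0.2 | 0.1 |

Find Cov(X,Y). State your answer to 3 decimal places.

-0.910

E[X] = -1.2,  E[Y] = 1.45
E[XY] = -2.65
Cov(X,Y) = E[XY] − E[X]E[Y] = -2.65 − (-1.2)(1.45) = -0.91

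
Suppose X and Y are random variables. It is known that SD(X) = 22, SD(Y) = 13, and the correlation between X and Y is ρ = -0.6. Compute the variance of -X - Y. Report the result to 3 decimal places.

309.800

var(X) = (22)² = 484;  var(Y) = (13)² = 169
Cov(X,Y) = ρ·SD(X)·SD(Y) = -0.6·22·13 = -171.6
var(-X - Y) = (-1)²·var(X) + (-1)²·var(Y) + 2·(-1)·(-1)·Cov(X,Y)
= 1·484 + 1·169 + 2·-171.6 = 309.8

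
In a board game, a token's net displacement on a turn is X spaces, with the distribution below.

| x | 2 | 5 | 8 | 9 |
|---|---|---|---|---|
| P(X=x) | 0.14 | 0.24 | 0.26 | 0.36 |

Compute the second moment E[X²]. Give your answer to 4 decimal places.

E[X²] = (2)²(0.14) + (5)²(0.24) + (8)²(0.26) + (9)²(0.36) = 52.36

52.3600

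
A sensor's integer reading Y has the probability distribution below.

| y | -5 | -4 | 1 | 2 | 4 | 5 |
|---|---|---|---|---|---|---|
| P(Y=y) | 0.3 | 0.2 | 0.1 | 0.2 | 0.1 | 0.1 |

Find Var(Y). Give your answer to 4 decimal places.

14.8900

E[Y] = (-5)(0.3) + (-4)(0.2) + (1)(0.1) + (2)(0.2) + (4)(0.1) + (5)(0.1) = -0.9
E[Y²] = (-5)²(0.3) + (-4)²(0.2) + (1)²(0.1) + (2)²(0.2) + (4)²(0.1) + (5)²(0.1) = 15.7
Var(Y) = E[Y²] − (E[Y])² = 15.7 − (-0.9)² = 14.89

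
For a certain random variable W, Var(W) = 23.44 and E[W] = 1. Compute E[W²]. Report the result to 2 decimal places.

E[W²] = Var(W) + (E[W])² = 23.44 + (1)² = 24.44

24.44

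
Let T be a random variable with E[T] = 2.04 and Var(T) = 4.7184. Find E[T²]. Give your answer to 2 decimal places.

E[T²] = Var(T) + (E[T])² = 4.7184 + (2.04)² = 8.88

8.88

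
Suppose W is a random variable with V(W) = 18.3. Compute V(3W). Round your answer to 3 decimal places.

V(3W) = (3)²·V(W) = 9·18.3 = 164.7

164.700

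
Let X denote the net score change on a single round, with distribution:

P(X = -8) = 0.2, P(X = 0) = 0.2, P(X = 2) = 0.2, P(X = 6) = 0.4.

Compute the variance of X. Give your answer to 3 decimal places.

E[X] = (-8)(0.2) + (0)(0.2) + (2)(0.2) + (6)(0.4) = 1.2
E[X²] = (-8)²(0.2) + (0)²(0.2) + (2)²(0.2) + (6)²(0.4) = 28
Var(X) = E[X²] − (E[X])² = 28 − (1.2)² = 26.56

26.560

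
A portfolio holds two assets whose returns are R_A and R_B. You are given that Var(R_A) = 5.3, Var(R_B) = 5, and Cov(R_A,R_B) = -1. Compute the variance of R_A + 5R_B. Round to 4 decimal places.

120.3000

Var(R_A + 5R_B) = (1)²·Var(R_A) + (5)²·Var(R_B) + 2·(1)·(5)·Cov(R_A,R_B)
= 1·5.3 + 25·5 + 10·-1 = 120.3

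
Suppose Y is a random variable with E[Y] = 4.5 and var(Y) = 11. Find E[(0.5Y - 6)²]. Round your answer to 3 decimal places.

E[0.5Y - 6] = 0.5·4.5 − 6 = -3.75
var(0.5Y - 6) = (0.5)²·11 = 2.75
E[(0.5Y - 6)²] = var((0.5Y - 6)) + (E[(0.5Y - 6)])² = 2.75 + (-3.75)² = 16.8125

16.813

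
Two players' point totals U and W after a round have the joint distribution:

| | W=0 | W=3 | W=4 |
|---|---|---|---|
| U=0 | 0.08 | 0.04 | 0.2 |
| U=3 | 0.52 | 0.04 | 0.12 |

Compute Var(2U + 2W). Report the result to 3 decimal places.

11.546

E[U] = 2.04,  E[W] = 1.52,  E[UW] = 1.8
Var(U) = 6.12 − (2.04)² = 1.9584;  Var(W) = 5.84 − (1.52)² = 3.5296
Cov(U,W) = 1.8 − (2.04)(1.52) = -1.3008
Var(2U + 2W) = (2)²·1.9584 + (2)²·3.5296 + 2·(2)·(2)·-1.3008 = 11.5456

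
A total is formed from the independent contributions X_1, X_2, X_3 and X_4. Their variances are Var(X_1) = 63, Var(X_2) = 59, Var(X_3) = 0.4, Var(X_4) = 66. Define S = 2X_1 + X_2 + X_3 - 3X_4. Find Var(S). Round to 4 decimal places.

By independence, Var(S) = (2)²Var(X_1) + (1)²Var(X_2) + (1)²Var(X_3) + (-3)²Var(X_4)
= (2)²·63 + (1)²·59 + (1)²·0.4 + (-3)²·66 = 905.4

905.4000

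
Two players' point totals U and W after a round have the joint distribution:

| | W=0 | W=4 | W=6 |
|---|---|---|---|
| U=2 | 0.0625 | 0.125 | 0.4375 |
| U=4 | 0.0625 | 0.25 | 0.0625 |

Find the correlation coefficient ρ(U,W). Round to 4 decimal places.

E[U] = 2.75,  E[W] = 4.5
E[UW] = 11.75
Cov(U,W) = E[UW] − E[U]E[W] = 11.75 − (2.75)(4.5) = -0.625
Var(U) = 0.9375,  Var(W) = 3.75
ρ = -0.625 / √(0.9375·3.75) ≈ -0.3333

-0.3333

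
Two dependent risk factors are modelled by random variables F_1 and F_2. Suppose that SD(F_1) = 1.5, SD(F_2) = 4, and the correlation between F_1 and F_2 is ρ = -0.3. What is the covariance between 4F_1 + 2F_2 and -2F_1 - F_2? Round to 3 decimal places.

V(F_1) = (1.5)² = 2.25;  V(F_2) = (4)² = 16
cov(F_1,F_2) = ρ·SD(F_1)·SD(F_2) = -0.3·1.5·4 = -1.8
cov(4F_1 + 2F_2, -2F_1 - F_2) = (4)(-2)V(F_1) + (2)(-1)V(F_2) + [(4)(-1) + (2)(-2)]cov(F_1,F_2)
= -8·2.25 + -2·16 + -8·-1.8 = -35.6

-35.600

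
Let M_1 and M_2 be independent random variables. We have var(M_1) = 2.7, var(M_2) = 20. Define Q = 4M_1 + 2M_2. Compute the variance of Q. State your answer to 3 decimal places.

By independence, var(Q) = (4)²var(M_1) + (2)²var(M_2)
= (4)²·2.7 + (2)²·20 = 123.2

123.200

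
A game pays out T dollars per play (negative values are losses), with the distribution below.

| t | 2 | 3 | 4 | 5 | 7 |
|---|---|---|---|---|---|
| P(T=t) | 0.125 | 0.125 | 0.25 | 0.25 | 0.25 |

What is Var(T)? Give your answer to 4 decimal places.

2.7344

E[T] = (2)(0.125) + (3)(0.125) + (4)(0.25) + (5)(0.25) + (7)(0.25) = 4.625
E[T²] = (2)²(0.125) + (3)²(0.125) + (4)²(0.25) + (5)²(0.25) + (7)²(0.25) = 24.125
Var(T) = E[T²] − (E[T])² = 24.125 − (4.625)² = 2.734375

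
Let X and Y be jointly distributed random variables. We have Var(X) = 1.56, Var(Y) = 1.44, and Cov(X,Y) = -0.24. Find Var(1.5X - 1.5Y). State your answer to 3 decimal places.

Var(1.5X - 1.5Y) = (1.5)²·Var(X) + (-1.5)²·Var(Y) + 2·(1.5)·(-1.5)·Cov(X,Y)
= 2.25·1.56 + 2.25·1.44 + -4.5·-0.24 = 7.83

7.830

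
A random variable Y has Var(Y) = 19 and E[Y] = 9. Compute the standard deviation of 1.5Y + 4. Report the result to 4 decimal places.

6.5383

Var(1.5Y + 4) = (1.5)²·19 = 42.75
SD(1.5Y + 4) = √42.75 ≈ 6.5383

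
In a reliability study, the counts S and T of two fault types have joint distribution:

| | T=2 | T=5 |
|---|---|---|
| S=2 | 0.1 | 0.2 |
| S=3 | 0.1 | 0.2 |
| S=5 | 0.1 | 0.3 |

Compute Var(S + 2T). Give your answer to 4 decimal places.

9.8100

E[S] = 3.5,  E[T] = 4.1,  E[ST] = 14.5
Var(S) = 13.9 − (3.5)² = 1.65;  Var(T) = 18.7 − (4.1)² = 1.89
Cov(S,T) = 14.5 − (3.5)(4.1) = 0.15
Var(S + 2T) = (1)²·1.65 + (2)²·1.89 + 2·(1)·(2)·0.15 = 9.81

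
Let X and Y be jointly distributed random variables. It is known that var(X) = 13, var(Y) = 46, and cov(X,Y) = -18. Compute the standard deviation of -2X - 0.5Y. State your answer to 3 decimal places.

var(-2X - 0.5Y) = (-2)²·var(X) + (-0.5)²·var(Y) + 2·(-2)·(-0.5)·cov(X,Y)
= 4·13 + 0.25·46 + 2·-18 = 27.5
σ(-2X - 0.5Y) = √27.5 ≈ 5.244

5.244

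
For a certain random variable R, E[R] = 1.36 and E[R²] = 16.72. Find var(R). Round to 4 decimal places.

var(R) = 16.72 − (1.36)² = 14.8704

14.8704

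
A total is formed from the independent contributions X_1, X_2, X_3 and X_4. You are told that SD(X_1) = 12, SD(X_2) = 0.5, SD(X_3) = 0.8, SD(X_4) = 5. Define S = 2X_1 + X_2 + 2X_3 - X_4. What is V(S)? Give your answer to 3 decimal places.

V(X_1) = 144, V(X_2) = 0.25, V(X_3) = 0.64, V(X_4) = 25
By independence, V(S) = (2)²V(X_1) + (1)²V(X_2) + (2)²V(X_3) + (-1)²V(X_4)
= (2)²·144 + (1)²·0.25 + (2)²·0.64 + (-1)²·25 = 603.81

603.810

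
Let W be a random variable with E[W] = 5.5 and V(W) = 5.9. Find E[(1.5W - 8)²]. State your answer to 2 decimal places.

13.34

E[1.5W - 8] = 1.5·5.5 − 8 = 0.25
V(1.5W - 8) = (1.5)²·5.9 = 13.275
E[(1.5W - 8)²] = V((1.5W - 8)) + (E[(1.5W - 8)])² = 13.275 + (0.25)² = 13.3375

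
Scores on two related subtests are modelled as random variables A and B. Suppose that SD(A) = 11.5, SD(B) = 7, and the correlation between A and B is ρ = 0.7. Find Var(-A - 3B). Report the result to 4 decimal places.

911.3500

Var(A) = (11.5)² = 132.25;  Var(B) = (7)² = 49
cov(A,B) = ρ·SD(A)·SD(B) = 0.7·11.5·7 = 56.35
Var(-A - 3B) = (-1)²·Var(A) + (-3)²·Var(B) + 2·(-1)·(-3)·cov(A,B)
= 1·132.25 + 9·49 + 6·56.35 = 911.35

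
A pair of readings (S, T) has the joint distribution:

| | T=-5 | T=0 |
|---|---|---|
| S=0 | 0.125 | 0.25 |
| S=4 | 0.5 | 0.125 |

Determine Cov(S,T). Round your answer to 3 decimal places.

-2.188

E[S] = 2.5,  E[T] = -3.125
E[ST] = -10
Cov(S,T) = E[ST] − E[S]E[T] = -10 − (2.5)(-3.125) = -2.1875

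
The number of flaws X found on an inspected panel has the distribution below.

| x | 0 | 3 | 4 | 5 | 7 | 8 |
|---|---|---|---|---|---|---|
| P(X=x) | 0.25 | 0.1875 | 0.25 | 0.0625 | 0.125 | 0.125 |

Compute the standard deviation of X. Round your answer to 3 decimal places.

2.704

E[X] = (0)(0.25) + (3)(0.1875) + (4)(0.25) + (5)(0.0625) + (7)(0.125) + (8)(0.125) = 3.75
E[X²] = (0)²(0.25) + (3)²(0.1875) + (4)²(0.25) + (5)²(0.0625) + (7)²(0.125) + (8)²(0.125) = 21.375
var(X) = E[X²] − (E[X])² = 21.375 − (3.75)² = 7.3125
σ(X) = √7.3125 ≈ 2.704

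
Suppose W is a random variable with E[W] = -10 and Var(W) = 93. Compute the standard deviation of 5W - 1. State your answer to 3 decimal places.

48.218

Var(5W - 1) = (5)²·93 = 2325
σ(5W - 1) = √2325 ≈ 48.218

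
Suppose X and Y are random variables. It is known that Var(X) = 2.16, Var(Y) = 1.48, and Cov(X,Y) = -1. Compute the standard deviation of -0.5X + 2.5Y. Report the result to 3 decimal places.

Var(-0.5X + 2.5Y) = (-0.5)²·Var(X) + (2.5)²·Var(Y) + 2·(-0.5)·(2.5)·Cov(X,Y)
= 0.25·2.16 + 6.25·1.48 + -2.5·-1 = 12.29
SD(-0.5X + 2.5Y) = √12.29 ≈ 3.506

3.506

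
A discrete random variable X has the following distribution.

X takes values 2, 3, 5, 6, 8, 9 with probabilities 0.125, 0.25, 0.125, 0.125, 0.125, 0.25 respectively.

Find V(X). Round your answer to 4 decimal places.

6.9844

E[X] = (2)(0.125) + (3)(0.25) + (5)(0.125) + (6)(0.125) + (8)(0.125) + (9)(0.25) = 5.625
E[X²] = (2)²(0.125) + (3)²(0.25) + (5)²(0.125) + (6)²(0.125) + (8)²(0.125) + (9)²(0.25) = 38.625
V(X) = E[X²] − (E[X])² = 38.625 − (5.625)² = 6.984375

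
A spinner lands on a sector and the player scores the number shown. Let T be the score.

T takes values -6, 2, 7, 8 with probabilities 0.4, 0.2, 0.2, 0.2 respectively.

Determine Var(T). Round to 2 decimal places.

36.80

E[T] = (-6)(0.4) + (2)(0.2) + (7)(0.2) + (8)(0.2) = 1
E[T²] = (-6)²(0.4) + (2)²(0.2) + (7)²(0.2) + (8)²(0.2) = 37.8
Var(T) = E[T²] − (E[T])² = 37.8 − (1)² = 36.8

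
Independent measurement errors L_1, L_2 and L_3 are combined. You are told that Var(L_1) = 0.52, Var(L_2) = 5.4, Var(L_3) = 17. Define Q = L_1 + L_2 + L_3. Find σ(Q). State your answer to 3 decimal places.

4.787

By independence, Var(Q) = (1)²Var(L_1) + (1)²Var(L_2) + (1)²Var(L_3)
= (1)²·0.52 + (1)²·5.4 + (1)²·17 = 22.92
σ(Q) = √22.92 ≈ 4.787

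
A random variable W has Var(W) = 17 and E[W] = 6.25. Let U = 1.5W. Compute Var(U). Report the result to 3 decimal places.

38.250

Var(1.5W) = (1.5)²·Var(W) = 2.25·17 = 38.25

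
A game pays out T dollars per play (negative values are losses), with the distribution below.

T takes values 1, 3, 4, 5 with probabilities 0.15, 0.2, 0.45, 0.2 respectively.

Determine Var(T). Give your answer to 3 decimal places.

E[T] = (1)(0.15) + (3)(0.2) + (4)(0.45) + (5)(0.2) = 3.55
E[T²] = (1)²(0.15) + (3)²(0.2) + (4)²(0.45) + (5)²(0.2) = 14.15
Var(T) = E[T²] − (E[T])² = 14.15 − (3.55)² = 1.5475

1.548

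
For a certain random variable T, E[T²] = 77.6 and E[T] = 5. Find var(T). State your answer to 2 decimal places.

var(T) = 77.6 − (5)² = 52.6

52.60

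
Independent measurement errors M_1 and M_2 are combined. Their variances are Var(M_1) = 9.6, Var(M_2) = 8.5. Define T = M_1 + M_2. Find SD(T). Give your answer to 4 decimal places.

4.2544

By independence, Var(T) = (1)²Var(M_1) + (1)²Var(M_2)
= (1)²·9.6 + (1)²·8.5 = 18.1
SD(T) = √18.1 ≈ 4.2544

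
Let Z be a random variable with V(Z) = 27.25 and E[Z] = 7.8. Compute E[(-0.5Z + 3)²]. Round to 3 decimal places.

7.623

E[-0.5Z + 3] = -0.5·7.8 + 3 = -0.9
V(-0.5Z + 3) = (-0.5)²·27.25 = 6.8125
E[(-0.5Z + 3)²] = V((-0.5Z + 3)) + (E[(-0.5Z + 3)])² = 6.8125 + (-0.9)² = 7.6225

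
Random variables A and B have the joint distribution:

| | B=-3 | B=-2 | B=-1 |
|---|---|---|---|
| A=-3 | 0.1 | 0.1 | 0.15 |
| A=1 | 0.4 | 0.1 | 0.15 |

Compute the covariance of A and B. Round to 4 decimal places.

E[A] = -0.4,  E[B] = -2.2
E[AB] = 0.4
Cov(A,B) = E[AB] − E[A]E[B] = 0.4 − (-0.4)(-2.2) = -0.48

-0.4800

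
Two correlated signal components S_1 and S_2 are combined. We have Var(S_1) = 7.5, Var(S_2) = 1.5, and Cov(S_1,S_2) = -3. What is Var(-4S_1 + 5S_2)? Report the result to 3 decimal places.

Var(-4S_1 + 5S_2) = (-4)²·Var(S_1) + (5)²·Var(S_2) + 2·(-4)·(5)·Cov(S_1,S_2)
= 16·7.5 + 25·1.5 + -40·-3 = 277.5

277.500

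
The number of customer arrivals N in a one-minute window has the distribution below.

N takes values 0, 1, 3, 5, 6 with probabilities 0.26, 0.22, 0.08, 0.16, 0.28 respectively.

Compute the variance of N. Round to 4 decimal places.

6.3764

E[N] = (0)(0.26) + (1)(0.22) + (3)(0.08) + (5)(0.16) + (6)(0.28) = 2.94
E[N²] = (0)²(0.26) + (1)²(0.22) + (3)²(0.08) + (5)²(0.16) + (6)²(0.28) = 15.02
Var(N) = E[N²] − (E[N])² = 15.02 − (2.94)² = 6.3764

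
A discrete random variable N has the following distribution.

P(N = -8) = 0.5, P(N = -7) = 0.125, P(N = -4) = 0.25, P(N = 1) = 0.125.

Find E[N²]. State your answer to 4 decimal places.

42.2500

E[N²] = (-8)²(0.5) + (-7)²(0.125) + (-4)²(0.25) + (1)²(0.125) = 42.25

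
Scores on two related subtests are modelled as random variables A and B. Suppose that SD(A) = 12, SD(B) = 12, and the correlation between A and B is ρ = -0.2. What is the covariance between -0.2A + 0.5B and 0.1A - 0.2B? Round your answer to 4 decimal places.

Var(A) = (12)² = 144;  Var(B) = (12)² = 144
cov(A,B) = ρ·SD(A)·SD(B) = -0.2·12·12 = -28.8
cov(-0.2A + 0.5B, 0.1A - 0.2B) = (-0.2)(0.1)Var(A) + (0.5)(-0.2)Var(B) + [(-0.2)(-0.2) + (0.5)(0.1)]cov(A,B)
= -0.02·144 + -0.1·144 + 0.09·-28.8 = -19.872

-19.8720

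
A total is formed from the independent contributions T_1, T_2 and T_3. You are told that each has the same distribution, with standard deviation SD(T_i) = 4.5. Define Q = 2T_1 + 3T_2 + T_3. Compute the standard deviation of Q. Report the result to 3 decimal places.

var(T_i) = (4.5)² = 20.25
By independence, var(Q) = (2)²var(T_1) + (3)²var(T_2) + (1)²var(T_3)
= (2)²·20.25 + (3)²·20.25 + (1)²·20.25 = 283.5
SD(Q) = √283.5 ≈ 16.837

16.837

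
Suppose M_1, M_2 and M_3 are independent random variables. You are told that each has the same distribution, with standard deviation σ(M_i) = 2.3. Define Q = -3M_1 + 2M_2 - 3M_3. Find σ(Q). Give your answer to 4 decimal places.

10.7880

Var(M_i) = (2.3)² = 5.29
By independence, Var(Q) = (-3)²Var(M_1) + (2)²Var(M_2) + (-3)²Var(M_3)
= (-3)²·5.29 + (2)²·5.29 + (-3)²·5.29 = 116.38
σ(Q) = √116.38 ≈ 10.7880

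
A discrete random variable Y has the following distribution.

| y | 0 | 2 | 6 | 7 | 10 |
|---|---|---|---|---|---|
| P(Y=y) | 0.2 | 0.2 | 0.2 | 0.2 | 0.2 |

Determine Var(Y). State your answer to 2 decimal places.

12.80

E[Y] = (0)(0.2) + (2)(0.2) + (6)(0.2) + (7)(0.2) + (10)(0.2) = 5
E[Y²] = (0)²(0.2) + (2)²(0.2) + (6)²(0.2) + (7)²(0.2) + (10)²(0.2) = 37.8
Var(Y) = E[Y²] − (E[Y])² = 37.8 − (5)² = 12.8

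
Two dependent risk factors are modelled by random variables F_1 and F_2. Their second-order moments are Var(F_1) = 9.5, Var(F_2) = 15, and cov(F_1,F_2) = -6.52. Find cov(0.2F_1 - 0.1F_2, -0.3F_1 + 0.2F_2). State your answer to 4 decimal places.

-1.3264

cov(0.2F_1 - 0.1F_2, -0.3F_1 + 0.2F_2) = (0.2)(-0.3)Var(F_1) + (-0.1)(0.2)Var(F_2) + [(0.2)(0.2) + (-0.1)(-0.3)]cov(F_1,F_2)
= -0.06·9.5 + -0.02·15 + 0.07·-6.52 = -1.3264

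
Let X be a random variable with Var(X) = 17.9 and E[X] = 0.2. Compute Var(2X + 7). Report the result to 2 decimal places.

Var(2X + 7) = (2)²·Var(X) = 4·17.9 = 71.6

71.60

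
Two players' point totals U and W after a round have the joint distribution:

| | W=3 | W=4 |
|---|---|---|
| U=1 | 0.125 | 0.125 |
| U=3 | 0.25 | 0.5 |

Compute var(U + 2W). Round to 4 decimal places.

E[U] = 2.5,  E[W] = 3.625,  E[UW] = 9.125
var(U) = 7 − (2.5)² = 0.75;  var(W) = 13.375 − (3.625)² = 0.234375
cov(U,W) = 9.125 − (2.5)(3.625) = 0.0625
var(U + 2W) = (1)²·0.75 + (2)²·0.234375 + 2·(1)·(2)·0.0625 = 1.9375

1.9375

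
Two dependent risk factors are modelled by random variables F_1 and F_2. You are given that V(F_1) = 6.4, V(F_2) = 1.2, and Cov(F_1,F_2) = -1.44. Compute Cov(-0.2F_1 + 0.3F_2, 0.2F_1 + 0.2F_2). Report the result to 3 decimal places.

Cov(-0.2F_1 + 0.3F_2, 0.2F_1 + 0.2F_2) = (-0.2)(0.2)V(F_1) + (0.3)(0.2)V(F_2) + [(-0.2)(0.2) + (0.3)(0.2)]Cov(F_1,F_2)
= -0.04·6.4 + 0.06·1.2 + 0.02·-1.44 = -0.2128

-0.213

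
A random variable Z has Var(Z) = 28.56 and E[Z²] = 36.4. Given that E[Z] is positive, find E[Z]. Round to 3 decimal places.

(E[Z])² = E[Z²] − Var(Z) = 36.4 − 28.56 = 7.84
E[Z] = √7.84 = 2.8

2.800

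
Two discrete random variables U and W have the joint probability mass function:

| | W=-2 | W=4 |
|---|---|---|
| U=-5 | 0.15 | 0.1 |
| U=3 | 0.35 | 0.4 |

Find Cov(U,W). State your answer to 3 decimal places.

E[U] = 1,  E[W] = 1
E[UW] = 2.2
Cov(U,W) = E[UW] − E[U]E[W] = 2.2 − (1)(1) = 1.2

1.200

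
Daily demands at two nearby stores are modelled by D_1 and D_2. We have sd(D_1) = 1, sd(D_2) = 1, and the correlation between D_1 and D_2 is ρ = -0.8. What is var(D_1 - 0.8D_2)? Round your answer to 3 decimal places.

var(D_1) = (1)² = 1;  var(D_2) = (1)² = 1
cov(D_1,D_2) = ρ·sd(D_1)·sd(D_2) = -0.8·1·1 = -0.8
var(D_1 - 0.8D_2) = (1)²·var(D_1) + (-0.8)²·var(D_2) + 2·(1)·(-0.8)·cov(D_1,D_2)
= 1·1 + 0.64·1 + -1.6·-0.8 = 2.92

2.920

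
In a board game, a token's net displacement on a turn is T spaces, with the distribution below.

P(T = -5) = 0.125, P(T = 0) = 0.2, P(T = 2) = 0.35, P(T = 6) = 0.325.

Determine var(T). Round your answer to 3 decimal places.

E[T] = (-5)(0.125) + (0)(0.2) + (2)(0.35) + (6)(0.325) = 2.025
E[T²] = (-5)²(0.125) + (0)²(0.2) + (2)²(0.35) + (6)²(0.325) = 16.225
var(T) = E[T²] − (E[T])² = 16.225 − (2.025)² = 12.124375

12.124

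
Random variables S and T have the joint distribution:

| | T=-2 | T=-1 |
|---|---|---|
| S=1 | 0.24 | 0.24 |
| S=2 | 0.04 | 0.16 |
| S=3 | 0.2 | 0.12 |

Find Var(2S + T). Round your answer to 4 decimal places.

3.2000

E[S] = 1.84,  E[T] = -1.48,  E[ST] = -2.76
Var(S) = 4.16 − (1.84)² = 0.7744;  Var(T) = 2.44 − (-1.48)² = 0.2496
Cov(S,T) = -2.76 − (1.84)(-1.48) = -0.0368
Var(2S + T) = (2)²·0.7744 + (1)²·0.2496 + 2·(2)·(1)·-0.0368 = 3.2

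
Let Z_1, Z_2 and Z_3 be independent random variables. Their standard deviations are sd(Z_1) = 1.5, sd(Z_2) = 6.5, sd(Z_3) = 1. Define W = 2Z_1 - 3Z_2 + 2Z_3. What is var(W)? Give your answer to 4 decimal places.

393.2500

var(Z_1) = 2.25, var(Z_2) = 42.25, var(Z_3) = 1
By independence, var(W) = (2)²var(Z_1) + (-3)²var(Z_2) + (2)²var(Z_3)
= (2)²·2.25 + (-3)²·42.25 + (2)²·1 = 393.25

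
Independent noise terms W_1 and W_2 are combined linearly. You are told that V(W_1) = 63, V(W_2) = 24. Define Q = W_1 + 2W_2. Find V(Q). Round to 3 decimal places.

159.000

By independence, V(Q) = (1)²V(W_1) + (2)²V(W_2)
= (1)²·63 + (2)²·24 = 159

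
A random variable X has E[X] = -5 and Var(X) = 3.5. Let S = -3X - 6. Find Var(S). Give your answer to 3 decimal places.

31.500

Var(-3X - 6) = (-3)²·Var(X) = 9·3.5 = 31.5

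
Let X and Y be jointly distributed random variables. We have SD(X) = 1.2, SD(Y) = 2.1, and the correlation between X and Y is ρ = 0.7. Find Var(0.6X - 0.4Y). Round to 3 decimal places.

Var(X) = (1.2)² = 1.44;  Var(Y) = (2.1)² = 4.41
cov(X,Y) = ρ·SD(X)·SD(Y) = 0.7·1.2·2.1 = 1.764
Var(0.6X - 0.4Y) = (0.6)²·Var(X) + (-0.4)²·Var(Y) + 2·(0.6)·(-0.4)·cov(X,Y)
= 0.36·1.44 + 0.16·4.41 + -0.48·1.764 = 0.37728

0.377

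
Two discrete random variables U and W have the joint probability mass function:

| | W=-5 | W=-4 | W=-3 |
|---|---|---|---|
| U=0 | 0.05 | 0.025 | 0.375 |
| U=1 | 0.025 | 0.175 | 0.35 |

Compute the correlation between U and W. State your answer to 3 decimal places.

-0.106

E[U] = 0.55,  E[W] = -3.35
E[UW] = -1.875
Cov(U,W) = E[UW] − E[U]E[W] = -1.875 − (0.55)(-3.35) = -0.0325
Var(U) = 0.2475,  Var(W) = 0.3775
ρ = -0.0325 / √(0.2475·0.3775) ≈ -0.106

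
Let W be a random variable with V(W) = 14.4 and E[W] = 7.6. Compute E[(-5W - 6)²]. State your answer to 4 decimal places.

E[-5W - 6] = -5·7.6 − 6 = -44
V(-5W - 6) = (-5)²·14.4 = 360
E[(-5W - 6)²] = V((-5W - 6)) + (E[(-5W - 6)])² = 360 + (-44)² = 2296

2296.0000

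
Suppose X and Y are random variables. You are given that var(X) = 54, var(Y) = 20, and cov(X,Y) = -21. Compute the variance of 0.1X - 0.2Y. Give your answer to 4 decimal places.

2.1800

var(0.1X - 0.2Y) = (0.1)²·var(X) + (-0.2)²·var(Y) + 2·(0.1)·(-0.2)·cov(X,Y)
= 0.01·54 + 0.04·20 + -0.04·-21 = 2.18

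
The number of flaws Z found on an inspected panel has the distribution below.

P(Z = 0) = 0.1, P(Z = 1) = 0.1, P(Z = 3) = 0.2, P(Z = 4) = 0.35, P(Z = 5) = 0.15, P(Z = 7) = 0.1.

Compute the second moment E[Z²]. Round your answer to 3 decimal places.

E[Z²] = (0)²(0.1) + (1)²(0.1) + (3)²(0.2) + (4)²(0.35) + (5)²(0.15) + (7)²(0.1) = 16.15

16.150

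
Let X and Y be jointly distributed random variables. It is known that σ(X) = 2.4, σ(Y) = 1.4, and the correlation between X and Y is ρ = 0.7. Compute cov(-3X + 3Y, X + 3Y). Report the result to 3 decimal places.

-13.752

var(X) = (2.4)² = 5.76;  var(Y) = (1.4)² = 1.96
cov(X,Y) = ρ·σ(X)·σ(Y) = 0.7·2.4·1.4 = 2.352
cov(-3X + 3Y, X + 3Y) = (-3)(1)var(X) + (3)(3)var(Y) + [(-3)(3) + (3)(1)]cov(X,Y)
= -3·5.76 + 9·1.96 + -6·2.352 = -13.752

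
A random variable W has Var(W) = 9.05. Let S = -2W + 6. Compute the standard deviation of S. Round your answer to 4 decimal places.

Var(-2W + 6) = (-2)²·9.05 = 36.2
sd(S) = √36.2 ≈ 6.0166

6.0166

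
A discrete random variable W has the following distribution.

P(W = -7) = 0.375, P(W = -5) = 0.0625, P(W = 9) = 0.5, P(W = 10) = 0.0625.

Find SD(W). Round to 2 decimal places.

7.87

E[W] = (-7)(0.375) + (-5)(0.0625) + (9)(0.5) + (10)(0.0625) = 2.1875
E[W²] = (-7)²(0.375) + (-5)²(0.0625) + (9)²(0.5) + (10)²(0.0625) = 66.6875
var(W) = E[W²] − (E[W])² = 66.6875 − (2.1875)² = 61.90234375
SD(W) = √61.90234375 ≈ 7.87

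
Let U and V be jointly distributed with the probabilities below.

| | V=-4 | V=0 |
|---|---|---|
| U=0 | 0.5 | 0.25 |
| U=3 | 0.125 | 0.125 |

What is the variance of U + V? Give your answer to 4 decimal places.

6.1875

E[U] = 0.75,  E[V] = -2.5,  E[UV] = -1.5
var(U) = 2.25 − (0.75)² = 1.6875;  var(V) = 10 − (-2.5)² = 3.75
Cov(U,V) = -1.5 − (0.75)(-2.5) = 0.375
var(U + V) = (1)²·1.6875 + (1)²·3.75 + 2·(1)·(1)·0.375 = 6.1875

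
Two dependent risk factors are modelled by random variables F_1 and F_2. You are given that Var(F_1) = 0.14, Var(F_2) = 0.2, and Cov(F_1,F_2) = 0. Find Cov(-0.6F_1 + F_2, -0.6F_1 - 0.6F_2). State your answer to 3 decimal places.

Cov(-0.6F_1 + F_2, -0.6F_1 - 0.6F_2) = (-0.6)(-0.6)Var(F_1) + (1)(-0.6)Var(F_2) + [(-0.6)(-0.6) + (1)(-0.6)]Cov(F_1,F_2)
= 0.36·0.14 + -0.6·0.2 + -0.24·0 = -0.0696

-0.070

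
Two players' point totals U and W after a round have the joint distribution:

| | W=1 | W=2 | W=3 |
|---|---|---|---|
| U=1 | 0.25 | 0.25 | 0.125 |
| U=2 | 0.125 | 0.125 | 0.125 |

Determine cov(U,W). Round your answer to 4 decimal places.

E[U] = 1.375,  E[W] = 1.875
E[UW] = 2.625
cov(U,W) = E[UW] − E[U]E[W] = 2.625 − (1.375)(1.875) = 0.046875

0.0469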